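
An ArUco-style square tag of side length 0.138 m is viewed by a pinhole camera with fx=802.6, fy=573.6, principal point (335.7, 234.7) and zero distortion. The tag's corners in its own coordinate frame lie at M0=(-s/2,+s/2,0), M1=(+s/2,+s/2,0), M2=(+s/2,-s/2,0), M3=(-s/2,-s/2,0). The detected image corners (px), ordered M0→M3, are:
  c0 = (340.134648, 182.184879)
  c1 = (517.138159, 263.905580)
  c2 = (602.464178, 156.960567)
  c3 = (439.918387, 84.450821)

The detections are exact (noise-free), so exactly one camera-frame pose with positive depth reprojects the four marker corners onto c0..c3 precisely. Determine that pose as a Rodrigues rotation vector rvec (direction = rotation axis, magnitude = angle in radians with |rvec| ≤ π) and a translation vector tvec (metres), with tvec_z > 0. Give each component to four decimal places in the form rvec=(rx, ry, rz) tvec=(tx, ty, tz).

Intrinsics K: fx=802.6, fy=573.6, cx=335.7, cy=234.7
Marker side s = 0.138 m; corners in marker frame (Z=0):
  M0 = (-0.0690, +0.0690, 0)
  M1 = (+0.0690, +0.0690, 0)
  M2 = (+0.0690, -0.0690, 0)
  M3 = (-0.0690, -0.0690, 0)
Detected image corners:
  c0 = (340.134648, 182.184879) px
  c1 = (517.138159, 263.905580) px
  c2 = (602.464178, 156.960567) px
  c3 = (439.918387, 84.450821) px
Planar DLT: solve 8×8 A·h = b for H (H[2,2]=1):
  H  [+1164.73854 -998.58785 +476.33805]
  H  [+534.41066 +622.78886 +169.08823]
  H  [-0.13270 -0.68943 +1.00000]
B = K⁻¹H; ‖b₁‖=1.805528, ‖b₂‖=1.805528; λ = 2/(‖b₁‖+‖b₂‖) = 0.553855, sign → tz>0 ⇒ λ=+0.553855
r₁ = λ·B[:,0] = (+0.83450,+0.54609,-0.07350); r₂ = λ·B[:,1] = (-0.52939,+0.75759,-0.38184)
r₃ = r₁×r₂ = (-0.15284,+0.35756,+0.92130); SVD([r₁ r₂ r₃]) → R = UVᵀ:
  R  [+0.83450 -0.52939 -0.15284]
  R  [+0.54609 +0.75759 +0.35756]
  R  [-0.07350 -0.38184 +0.92130]
t = (+0.09705, -0.06335, +0.55385) m
tr R = 2.513388; θ = arccos((tr R − 1)/2) = 0.712555 rad = 40.826°
axis k = ((R−Rᵀ)₃₂, (R−Rᵀ)₁₃, (R−Rᵀ)₂₁) / (2 sinθ) = (-0.565491, -0.060682, +0.822519)
rvec = θ·k = (-0.402944, -0.043240, +0.586090)

rvec=(-0.4029, -0.0432, 0.5861) tvec=(0.0971, -0.0634, 0.5539)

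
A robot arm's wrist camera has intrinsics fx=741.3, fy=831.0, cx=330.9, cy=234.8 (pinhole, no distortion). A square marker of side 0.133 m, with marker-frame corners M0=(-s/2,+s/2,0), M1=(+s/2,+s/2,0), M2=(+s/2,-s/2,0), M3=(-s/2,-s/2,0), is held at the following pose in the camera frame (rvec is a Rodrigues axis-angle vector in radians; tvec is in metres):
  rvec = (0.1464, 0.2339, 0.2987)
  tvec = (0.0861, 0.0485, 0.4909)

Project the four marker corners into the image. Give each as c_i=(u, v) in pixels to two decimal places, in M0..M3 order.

c0=(339.69, 381.13) c1=(527.51, 458.82) c2=(595.41, 245.64) c3=(394.85, 176.10)

Intrinsics K: fx=741.3, fy=831.0, cx=330.9, cy=234.8
Marker side s = 0.133 m; corners in marker frame (Z=0):
  M0 = (-0.0665, +0.0665, 0)
  M1 = (+0.0665, +0.0665, 0)
  M2 = (+0.0665, -0.0665, 0)
  M3 = (-0.0665, -0.0665, 0)
rvec = (0.1464, 0.2339, 0.2987), |rvec| = θ = 0.40665 rad = 23.299°
Rodrigues: sinθ=0.39553, 1−cosθ=0.08155; R = I + sinθ·[k]× + (1−cosθ)·[k]×²:
    [+0.92902 -0.27365 +0.24907]
    [+0.30742 +0.94543 -0.10794]
    [-0.20594 +0.17685 +0.96245]
t = (0.0861, 0.0485, 0.4909) m
M0: Pc = R·M0+t = (+0.00612, +0.09093, +0.51636); u = 741.3·(+0.00612)/0.51636 + 330.9 = 339.6897, v = 831.0·(+0.09093)/0.51636 + 234.8 = 381.1348
M1: Pc = R·M1+t = (+0.12968, +0.13181, +0.48897); u = 741.3·(+0.12968)/0.48897 + 330.9 = 527.5058, v = 831.0·(+0.13181)/0.48897 + 234.8 = 458.8199
M2: Pc = R·M2+t = (+0.16608, +0.00607, +0.46544); u = 741.3·(+0.16608)/0.46544 + 330.9 = 595.4070, v = 831.0·(+0.00607)/0.46544 + 234.8 = 245.6417
M3: Pc = R·M3+t = (+0.04252, -0.03481, +0.49283); u = 741.3·(+0.04252)/0.49283 + 330.9 = 394.8533, v = 831.0·(-0.03481)/0.49283 + 234.8 = 176.0966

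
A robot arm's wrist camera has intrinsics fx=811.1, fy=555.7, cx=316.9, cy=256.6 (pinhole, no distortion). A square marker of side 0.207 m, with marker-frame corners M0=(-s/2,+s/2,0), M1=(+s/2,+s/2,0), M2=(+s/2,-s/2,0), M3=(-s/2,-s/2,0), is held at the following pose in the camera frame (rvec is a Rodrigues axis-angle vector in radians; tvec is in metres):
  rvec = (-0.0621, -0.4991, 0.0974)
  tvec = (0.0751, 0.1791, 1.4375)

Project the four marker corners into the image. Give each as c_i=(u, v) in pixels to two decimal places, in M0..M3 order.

Intrinsics K: fx=811.1, fy=555.7, cx=316.9, cy=256.6
Marker side s = 0.207 m; corners in marker frame (Z=0):
  M0 = (-0.1035, +0.1035, 0)
  M1 = (+0.1035, +0.1035, 0)
  M2 = (+0.1035, -0.1035, 0)
  M3 = (-0.1035, -0.1035, 0)
rvec = (-0.0621, -0.4991, 0.0974), |rvec| = θ = 0.51229 rad = 29.352°
Rodrigues: sinθ=0.49018, 1−cosθ=0.12838; R = I + sinθ·[k]× + (1−cosθ)·[k]×²:
    [+0.87351 -0.07803 -0.48051]
    [+0.10836 +0.99347 +0.03564]
    [+0.47460 -0.08320 +0.87626]
t = (0.0751, 0.1791, 1.4375) m
M0: Pc = R·M0+t = (-0.02338, +0.27071, +1.37977); u = 811.1·(-0.02338)/1.37977 + 316.9 = 303.1532, v = 555.7·(+0.27071)/1.37977 + 256.6 = 365.6279
M1: Pc = R·M1+t = (+0.15743, +0.29314, +1.47801); u = 811.1·(+0.15743)/1.47801 + 316.9 = 403.2951, v = 555.7·(+0.29314)/1.47801 + 256.6 = 366.8141
M2: Pc = R·M2+t = (+0.17358, +0.08749, +1.49523); u = 811.1·(+0.17358)/1.49523 + 316.9 = 411.0624, v = 555.7·(+0.08749)/1.49523 + 256.6 = 289.1156
M3: Pc = R·M3+t = (-0.00723, +0.06506, +1.39699); u = 811.1·(-0.00723)/1.39699 + 316.9 = 312.7012, v = 555.7·(+0.06506)/1.39699 + 256.6 = 282.4801

c0=(303.15, 365.63) c1=(403.30, 366.81) c2=(411.06, 289.12) c3=(312.70, 282.48)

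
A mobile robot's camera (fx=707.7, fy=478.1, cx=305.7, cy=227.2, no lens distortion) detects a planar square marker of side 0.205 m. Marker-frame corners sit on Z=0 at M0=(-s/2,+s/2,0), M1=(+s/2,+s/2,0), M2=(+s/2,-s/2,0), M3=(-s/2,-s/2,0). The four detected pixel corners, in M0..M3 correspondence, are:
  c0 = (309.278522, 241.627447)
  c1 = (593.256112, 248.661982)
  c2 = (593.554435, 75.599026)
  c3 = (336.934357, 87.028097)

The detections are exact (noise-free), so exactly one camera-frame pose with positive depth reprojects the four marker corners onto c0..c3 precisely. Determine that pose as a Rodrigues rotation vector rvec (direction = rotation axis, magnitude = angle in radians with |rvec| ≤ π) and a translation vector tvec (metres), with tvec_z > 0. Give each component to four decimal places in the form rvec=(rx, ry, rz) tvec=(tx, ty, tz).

Intrinsics K: fx=707.7, fy=478.1, cx=305.7, cy=227.2
Marker side s = 0.205 m; corners in marker frame (Z=0):
  M0 = (-0.1025, +0.1025, 0)
  M1 = (+0.1025, +0.1025, 0)
  M2 = (+0.1025, -0.1025, 0)
  M3 = (-0.1025, -0.1025, 0)
Detected image corners:
  c0 = (309.278522, 241.627447) px
  c1 = (593.256112, 248.661982) px
  c2 = (593.554435, 75.599026) px
  c3 = (336.934357, 87.028097) px
Planar DLT: solve 8×8 A·h = b for H (H[2,2]=1):
  H  [+1059.81923 -311.43084 +450.91746]
  H  [-104.00951 +711.31798 +158.90468]
  H  [-0.55676 -0.52251 +1.00000]
B = K⁻¹H; ‖b₁‖=1.825657, ‖b₂‖=1.825657; λ = 2/(‖b₁‖+‖b₂‖) = 0.547748, sign → tz>0 ⇒ λ=+0.547748
r₁ = λ·B[:,0] = (+0.95202,+0.02576,-0.30496); r₂ = λ·B[:,1] = (-0.11741,+0.95095,-0.28620)
r₃ = r₁×r₂ = (+0.28263,+0.30828,+0.90834); SVD([r₁ r₂ r₃]) → R = UVᵀ:
  R  [+0.95202 -0.11741 +0.28263]
  R  [+0.02576 +0.95095 +0.30828]
  R  [-0.30496 -0.28620 +0.90834]
t = (+0.11240, -0.07824, +0.54775) m
tr R = 2.811306; θ = arccos((tr R − 1)/2) = 0.437880 rad = 25.089°
axis k = ((R−Rᵀ)₃₂, (R−Rᵀ)₁₃, (R−Rᵀ)₂₁) / (2 sinθ) = (-0.701003, +0.692886, +0.168831)
rvec = θ·k = (-0.306955, +0.303401, +0.073928)

rvec=(-0.3070, 0.3034, 0.0739) tvec=(0.1124, -0.0782, 0.5477)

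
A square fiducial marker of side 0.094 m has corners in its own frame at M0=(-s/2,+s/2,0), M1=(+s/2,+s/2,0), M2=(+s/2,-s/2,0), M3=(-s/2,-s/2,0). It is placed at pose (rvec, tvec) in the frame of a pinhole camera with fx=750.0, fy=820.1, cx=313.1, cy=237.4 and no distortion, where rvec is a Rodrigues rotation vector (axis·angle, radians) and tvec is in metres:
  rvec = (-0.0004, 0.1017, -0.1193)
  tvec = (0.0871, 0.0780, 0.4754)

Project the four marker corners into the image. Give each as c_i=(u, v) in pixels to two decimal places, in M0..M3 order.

Intrinsics K: fx=750.0, fy=820.1, cx=313.1, cy=237.4
Marker side s = 0.094 m; corners in marker frame (Z=0):
  M0 = (-0.0470, +0.0470, 0)
  M1 = (+0.0470, +0.0470, 0)
  M2 = (+0.0470, -0.0470, 0)
  M3 = (-0.0470, -0.0470, 0)
rvec = (-0.0004, 0.1017, -0.1193), |rvec| = θ = 0.15677 rad = 8.982°
Rodrigues: sinθ=0.15612, 1−cosθ=0.01226; R = I + sinθ·[k]× + (1−cosθ)·[k]×²:
    [+0.98774 +0.11879 +0.10131]
    [-0.11883 +0.99290 -0.00566]
    [-0.10126 -0.00645 +0.99484]
t = (0.0871, 0.0780, 0.4754) m
M0: Pc = R·M0+t = (+0.04626, +0.13025, +0.47986); u = 750.0·(+0.04626)/0.47986 + 313.1 = 385.4022, v = 820.1·(+0.13025)/0.47986 + 237.4 = 460.0066
M1: Pc = R·M1+t = (+0.13911, +0.11908, +0.47034); u = 750.0·(+0.13911)/0.47034 + 313.1 = 534.9198, v = 820.1·(+0.11908)/0.47034 + 237.4 = 445.0347
M2: Pc = R·M2+t = (+0.12794, +0.02575, +0.47094); u = 750.0·(+0.12794)/0.47094 + 313.1 = 516.8510, v = 820.1·(+0.02575)/0.47094 + 237.4 = 282.2386
M3: Pc = R·M3+t = (+0.03509, +0.03692, +0.48046); u = 750.0·(+0.03509)/0.48046 + 313.1 = 367.8802, v = 820.1·(+0.03692)/0.48046 + 237.4 = 300.4168

c0=(385.40, 460.01) c1=(534.92, 445.03) c2=(516.85, 282.24) c3=(367.88, 300.42)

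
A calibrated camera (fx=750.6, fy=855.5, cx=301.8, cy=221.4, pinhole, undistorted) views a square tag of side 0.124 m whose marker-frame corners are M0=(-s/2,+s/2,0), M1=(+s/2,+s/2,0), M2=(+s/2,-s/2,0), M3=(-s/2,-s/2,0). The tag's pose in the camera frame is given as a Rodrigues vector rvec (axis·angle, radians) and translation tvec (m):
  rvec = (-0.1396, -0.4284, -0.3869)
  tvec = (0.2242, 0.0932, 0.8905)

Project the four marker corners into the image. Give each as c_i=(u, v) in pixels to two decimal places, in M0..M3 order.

c0=(473.28, 391.28) c1=(548.64, 342.43) c2=(507.14, 235.80) c3=(429.78, 277.74)

Intrinsics K: fx=750.6, fy=855.5, cx=301.8, cy=221.4
Marker side s = 0.124 m; corners in marker frame (Z=0):
  M0 = (-0.0620, +0.0620, 0)
  M1 = (+0.0620, +0.0620, 0)
  M2 = (+0.0620, -0.0620, 0)
  M3 = (-0.0620, -0.0620, 0)
rvec = (-0.1396, -0.4284, -0.3869), |rvec| = θ = 0.59389 rad = 34.027°
Rodrigues: sinθ=0.55959, 1−cosθ=0.17123; R = I + sinθ·[k]× + (1−cosθ)·[k]×²:
    [+0.83823 +0.39359 -0.37744]
    [-0.33552 +0.91787 +0.21200]
    [+0.42988 -0.05107 +0.90144]
t = (0.2242, 0.0932, 0.8905) m
M0: Pc = R·M0+t = (+0.19663, +0.17091, +0.86068); u = 750.6·(+0.19663)/0.86068 + 301.8 = 473.2829, v = 855.5·(+0.17091)/0.86068 + 221.4 = 391.2812
M1: Pc = R·M1+t = (+0.30057, +0.12931, +0.91399); u = 750.6·(+0.30057)/0.91399 + 301.8 = 548.6417, v = 855.5·(+0.12931)/0.91399 + 221.4 = 342.4312
M2: Pc = R·M2+t = (+0.25177, +0.01549, +0.92032); u = 750.6·(+0.25177)/0.92032 + 301.8 = 507.1386, v = 855.5·(+0.01549)/0.92032 + 221.4 = 235.7990
M3: Pc = R·M3+t = (+0.14783, +0.05709, +0.86701); u = 750.6·(+0.14783)/0.86701 + 301.8 = 429.7785, v = 855.5·(+0.05709)/0.86701 + 221.4 = 277.7363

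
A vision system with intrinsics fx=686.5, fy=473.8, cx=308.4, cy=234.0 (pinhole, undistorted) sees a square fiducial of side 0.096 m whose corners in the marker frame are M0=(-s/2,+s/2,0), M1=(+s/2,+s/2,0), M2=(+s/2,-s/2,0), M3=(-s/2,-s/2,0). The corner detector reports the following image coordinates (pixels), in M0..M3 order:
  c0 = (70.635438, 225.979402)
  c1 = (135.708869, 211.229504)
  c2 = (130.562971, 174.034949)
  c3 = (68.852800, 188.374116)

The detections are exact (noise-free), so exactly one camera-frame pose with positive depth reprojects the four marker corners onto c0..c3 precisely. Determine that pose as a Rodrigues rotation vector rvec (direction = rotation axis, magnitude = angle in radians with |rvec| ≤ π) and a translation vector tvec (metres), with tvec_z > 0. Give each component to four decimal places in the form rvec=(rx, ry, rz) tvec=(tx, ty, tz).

Intrinsics K: fx=686.5, fy=473.8, cx=308.4, cy=234.0
Marker side s = 0.096 m; corners in marker frame (Z=0):
  M0 = (-0.0480, +0.0480, 0)
  M1 = (+0.0480, +0.0480, 0)
  M2 = (+0.0480, -0.0480, 0)
  M3 = (-0.0480, -0.0480, 0)
Detected image corners:
  c0 = (70.635438, 225.979402) px
  c1 = (135.708869, 211.229504) px
  c2 = (130.562971, 174.034949) px
  c3 = (68.852800, 188.374116) px
Planar DLT: solve 8×8 A·h = b for H (H[2,2]=1):
  H  [+649.88586 -19.51256 +101.24476]
  H  [-171.12693 +280.18923 +199.44762]
  H  [-0.09843 -0.54728 +1.00000]
B = K⁻¹H; ‖b₁‖=1.043667, ‖b₂‖=1.043667; λ = 2/(‖b₁‖+‖b₂‖) = 0.958160, sign → tz>0 ⇒ λ=+0.958160
r₁ = λ·B[:,0] = (+0.94943,-0.29949,-0.09432); r₂ = λ·B[:,1] = (+0.20834,+0.82560,-0.52438)
r₃ = r₁×r₂ = (+0.23491,+0.47821,+0.84624); SVD([r₁ r₂ r₃]) → R = UVᵀ:
  R  [+0.94943 +0.20834 +0.23491]
  R  [-0.29949 +0.82560 +0.47821]
  R  [-0.09432 -0.52438 +0.84624]
t = (-0.28913, -0.06987, +0.95816) m
tr R = 2.621276; θ = arccos((tr R − 1)/2) = 0.625556 rad = 35.842°
axis k = ((R−Rᵀ)₃₂, (R−Rᵀ)₁₃, (R−Rᵀ)₂₁) / (2 sinθ) = (-0.856114, +0.281129, -0.433631)
rvec = θ·k = (-0.535547, +0.175862, -0.271260)

rvec=(-0.5355, 0.1759, -0.2713) tvec=(-0.2891, -0.0699, 0.9582)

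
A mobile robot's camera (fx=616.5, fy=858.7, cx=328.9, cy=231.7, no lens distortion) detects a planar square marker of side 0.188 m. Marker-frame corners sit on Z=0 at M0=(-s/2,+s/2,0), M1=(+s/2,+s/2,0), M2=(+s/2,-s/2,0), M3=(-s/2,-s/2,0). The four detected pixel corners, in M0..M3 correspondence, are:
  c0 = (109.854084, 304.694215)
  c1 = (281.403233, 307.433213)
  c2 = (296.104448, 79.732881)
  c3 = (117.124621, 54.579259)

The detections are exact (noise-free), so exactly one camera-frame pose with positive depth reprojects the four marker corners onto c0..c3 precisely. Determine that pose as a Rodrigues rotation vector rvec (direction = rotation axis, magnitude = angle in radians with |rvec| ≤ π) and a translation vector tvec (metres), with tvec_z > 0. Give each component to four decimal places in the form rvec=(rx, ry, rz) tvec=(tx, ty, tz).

rvec=(0.1874, -0.3255, 0.0716) tvec=(-0.1346, -0.0327, 0.6698)

Intrinsics K: fx=616.5, fy=858.7, cx=328.9, cy=231.7
Marker side s = 0.188 m; corners in marker frame (Z=0):
  M0 = (-0.0940, +0.0940, 0)
  M1 = (+0.0940, +0.0940, 0)
  M2 = (+0.0940, -0.0940, 0)
  M3 = (-0.0940, -0.0940, 0)
Detected image corners:
  c0 = (109.854084, 304.694215) px
  c1 = (281.403233, 307.433213) px
  c2 = (296.104448, 79.732881) px
  c3 = (117.124621, 54.579259) px
Planar DLT: solve 8×8 A·h = b for H (H[2,2]=1):
  H  [+1029.14829 -7.87572 +204.97734]
  H  [+163.08911 +1315.81867 +189.80019]
  H  [+0.48411 +0.25586 +1.00000]
B = K⁻¹H; ‖b₁‖=1.492982, ‖b₂‖=1.492982; λ = 2/(‖b₁‖+‖b₂‖) = 0.669800, sign → tz>0 ⇒ λ=+0.669800
r₁ = λ·B[:,0] = (+0.94513,+0.03972,+0.32426); r₂ = λ·B[:,1] = (-0.09998,+0.98012,+0.17138)
r₃ = r₁×r₂ = (-0.31101,-0.19439,+0.93032); SVD([r₁ r₂ r₃]) → R = UVᵀ:
  R  [+0.94513 -0.09998 -0.31101]
  R  [+0.03972 +0.98012 -0.19439]
  R  [+0.32426 +0.17138 +0.93032]
t = (-0.13464, -0.03268, +0.66980) m
tr R = 2.855568; θ = arccos((tr R − 1)/2) = 0.382367 rad = 21.908°
axis k = ((R−Rᵀ)₃₂, (R−Rᵀ)₁₃, (R−Rᵀ)₂₁) / (2 sinθ) = (+0.490153, -0.851294, +0.187211)
rvec = θ·k = (+0.187418, -0.325507, +0.071583)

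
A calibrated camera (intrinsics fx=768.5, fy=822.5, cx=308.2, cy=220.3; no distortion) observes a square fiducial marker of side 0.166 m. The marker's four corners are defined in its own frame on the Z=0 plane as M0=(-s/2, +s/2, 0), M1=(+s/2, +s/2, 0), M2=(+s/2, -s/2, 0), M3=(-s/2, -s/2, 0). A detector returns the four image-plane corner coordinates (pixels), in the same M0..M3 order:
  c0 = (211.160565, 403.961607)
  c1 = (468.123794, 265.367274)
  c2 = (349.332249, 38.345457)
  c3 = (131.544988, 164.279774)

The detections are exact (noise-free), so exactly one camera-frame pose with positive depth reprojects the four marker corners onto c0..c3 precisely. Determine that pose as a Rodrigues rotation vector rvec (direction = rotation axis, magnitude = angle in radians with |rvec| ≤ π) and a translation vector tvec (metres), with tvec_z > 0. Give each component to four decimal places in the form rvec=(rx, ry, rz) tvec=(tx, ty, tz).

rvec=(-0.4219, 0.1964, -0.4506) tvec=(-0.0148, -0.0059, 0.4766)

Intrinsics K: fx=768.5, fy=822.5, cx=308.2, cy=220.3
Marker side s = 0.166 m; corners in marker frame (Z=0):
  M0 = (-0.0830, +0.0830, 0)
  M1 = (+0.0830, +0.0830, 0)
  M2 = (+0.0830, -0.0830, 0)
  M3 = (-0.0830, -0.0830, 0)
Detected image corners:
  c0 = (211.160565, 403.961607) px
  c1 = (468.123794, 265.367274) px
  c2 = (349.332249, 38.345457) px
  c3 = (131.544988, 164.279774) px
Planar DLT: solve 8×8 A·h = b for H (H[2,2]=1):
  H  [+1365.51424 +330.57360 +284.39142]
  H  [-835.59454 +1207.04763 +210.18541]
  H  [-0.19136 -0.91423 +1.00000]
B = K⁻¹H; ‖b₁‖=2.098341, ‖b₂‖=2.098341; λ = 2/(‖b₁‖+‖b₂‖) = 0.476567, sign → tz>0 ⇒ λ=+0.476567
r₁ = λ·B[:,0] = (+0.88336,-0.45973,-0.09120); r₂ = λ·B[:,1] = (+0.37973,+0.81608,-0.43569)
r₃ = r₁×r₂ = (+0.27472,+0.35025,+0.89546); SVD([r₁ r₂ r₃]) → R = UVᵀ:
  R  [+0.88336 +0.37973 +0.27472]
  R  [-0.45973 +0.81608 +0.35025]
  R  [-0.09120 -0.43569 +0.89546]
t = (-0.01476, -0.00586, +0.47657) m
tr R = 2.594904; θ = arccos((tr R − 1)/2) = 0.647736 rad = 37.113°
axis k = ((R−Rᵀ)₃₂, (R−Rᵀ)₁₃, (R−Rᵀ)₂₁) / (2 sinθ) = (-0.651276, +0.303225, -0.695625)
rvec = θ·k = (-0.421855, +0.196410, -0.450581)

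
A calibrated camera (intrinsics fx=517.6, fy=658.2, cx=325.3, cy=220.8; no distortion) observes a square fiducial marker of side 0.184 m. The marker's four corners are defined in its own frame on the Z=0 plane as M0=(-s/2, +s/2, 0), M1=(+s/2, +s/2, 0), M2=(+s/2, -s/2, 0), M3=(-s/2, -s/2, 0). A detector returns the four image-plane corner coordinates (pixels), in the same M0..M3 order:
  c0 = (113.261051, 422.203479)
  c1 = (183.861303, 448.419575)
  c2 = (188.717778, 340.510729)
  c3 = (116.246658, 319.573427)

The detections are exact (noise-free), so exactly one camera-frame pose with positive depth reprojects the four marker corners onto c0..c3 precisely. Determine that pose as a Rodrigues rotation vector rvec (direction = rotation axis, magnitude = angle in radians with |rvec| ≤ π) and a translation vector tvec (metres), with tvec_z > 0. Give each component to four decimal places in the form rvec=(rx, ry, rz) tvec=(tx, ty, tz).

rvec=(0.1212, 0.3449, 0.1148) tvec=(-0.3724, 0.2701, 1.0964)

Intrinsics K: fx=517.6, fy=658.2, cx=325.3, cy=220.8
Marker side s = 0.184 m; corners in marker frame (Z=0):
  M0 = (-0.0920, +0.0920, 0)
  M1 = (+0.0920, +0.0920, 0)
  M2 = (+0.0920, -0.0920, 0)
  M3 = (-0.0920, -0.0920, 0)
Detected image corners:
  c0 = (113.261051, 422.203479) px
  c1 = (183.861303, 448.419575) px
  c2 = (188.717778, 340.510729) px
  c3 = (116.246658, 319.573427) px
Planar DLT: solve 8×8 A·h = b for H (H[2,2]=1):
  H  [+343.46440 -2.25558 +149.50963]
  H  [+13.23968 +619.80500 +382.95919]
  H  [-0.30067 +0.12565 +1.00000]
B = K⁻¹H; ‖b₁‖=0.912063, ‖b₂‖=0.912063; λ = 2/(‖b₁‖+‖b₂‖) = 1.096415, sign → tz>0 ⇒ λ=+1.096415
r₁ = λ·B[:,0] = (+0.93473,+0.13264,-0.32966); r₂ = λ·B[:,1] = (-0.09136,+0.98624,+0.13777)
r₃ = r₁×r₂ = (+0.34340,-0.09866,+0.93399); SVD([r₁ r₂ r₃]) → R = UVᵀ:
  R  [+0.93473 -0.09136 +0.34340]
  R  [+0.13264 +0.98624 -0.09866]
  R  [-0.32966 +0.13777 +0.93399]
t = (-0.37237, +0.27012, +1.09642) m
tr R = 2.854969; θ = arccos((tr R − 1)/2) = 0.383169 rad = 21.954°
axis k = ((R−Rᵀ)₃₂, (R−Rᵀ)₁₃, (R−Rᵀ)₂₁) / (2 sinθ) = (+0.316199, +0.900149, +0.299584)
rvec = θ·k = (+0.121158, +0.344909, +0.114791)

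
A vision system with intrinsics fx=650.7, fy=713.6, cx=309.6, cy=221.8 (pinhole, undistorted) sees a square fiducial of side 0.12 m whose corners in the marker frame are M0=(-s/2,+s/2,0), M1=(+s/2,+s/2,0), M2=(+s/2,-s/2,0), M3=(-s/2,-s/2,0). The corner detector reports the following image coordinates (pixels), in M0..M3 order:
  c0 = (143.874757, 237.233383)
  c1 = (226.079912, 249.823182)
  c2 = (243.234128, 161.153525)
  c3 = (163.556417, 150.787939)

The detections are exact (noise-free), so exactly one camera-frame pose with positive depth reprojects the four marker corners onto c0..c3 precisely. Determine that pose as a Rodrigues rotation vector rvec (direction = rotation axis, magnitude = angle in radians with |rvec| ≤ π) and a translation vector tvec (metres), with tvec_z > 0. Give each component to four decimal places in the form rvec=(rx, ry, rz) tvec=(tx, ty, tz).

rvec=(-0.2914, 0.1394, 0.1510) tvec=(-0.1631, -0.0294, 0.9177)

Intrinsics K: fx=650.7, fy=713.6, cx=309.6, cy=221.8
Marker side s = 0.12 m; corners in marker frame (Z=0):
  M0 = (-0.0600, +0.0600, 0)
  M1 = (+0.0600, +0.0600, 0)
  M2 = (+0.0600, -0.0600, 0)
  M3 = (-0.0600, -0.0600, 0)
Detected image corners:
  c0 = (143.874757, 237.233383) px
  c1 = (226.079912, 249.823182) px
  c2 = (243.234128, 161.153525) px
  c3 = (163.556417, 150.787939) px
Planar DLT: solve 8×8 A·h = b for H (H[2,2]=1):
  H  [+640.83795 -211.74097 +193.93304]
  H  [+61.03684 +669.73527 +198.90356]
  H  [-0.17244 -0.29945 +1.00000]
B = K⁻¹H; ‖b₁‖=1.089652, ‖b₂‖=1.089652; λ = 2/(‖b₁‖+‖b₂‖) = 0.917724, sign → tz>0 ⇒ λ=+0.917724
r₁ = λ·B[:,0] = (+0.97911,+0.12768,-0.15825); r₂ = λ·B[:,1] = (-0.16788,+0.94673,-0.27481)
r₃ = r₁×r₂ = (+0.11473,+0.29564,+0.94839); SVD([r₁ r₂ r₃]) → R = UVᵀ:
  R  [+0.97911 -0.16788 +0.11473]
  R  [+0.12768 +0.94673 +0.29564]
  R  [-0.15825 -0.27481 +0.94839]
t = (-0.16313, -0.02945, +0.91772) m
tr R = 2.874223; θ = arccos((tr R − 1)/2) = 0.356536 rad = 20.428°
axis k = ((R−Rᵀ)₃₂, (R−Rᵀ)₁₃, (R−Rᵀ)₂₁) / (2 sinθ) = (-0.817195, +0.391054, +0.423402)
rvec = θ·k = (-0.291359, +0.139425, +0.150958)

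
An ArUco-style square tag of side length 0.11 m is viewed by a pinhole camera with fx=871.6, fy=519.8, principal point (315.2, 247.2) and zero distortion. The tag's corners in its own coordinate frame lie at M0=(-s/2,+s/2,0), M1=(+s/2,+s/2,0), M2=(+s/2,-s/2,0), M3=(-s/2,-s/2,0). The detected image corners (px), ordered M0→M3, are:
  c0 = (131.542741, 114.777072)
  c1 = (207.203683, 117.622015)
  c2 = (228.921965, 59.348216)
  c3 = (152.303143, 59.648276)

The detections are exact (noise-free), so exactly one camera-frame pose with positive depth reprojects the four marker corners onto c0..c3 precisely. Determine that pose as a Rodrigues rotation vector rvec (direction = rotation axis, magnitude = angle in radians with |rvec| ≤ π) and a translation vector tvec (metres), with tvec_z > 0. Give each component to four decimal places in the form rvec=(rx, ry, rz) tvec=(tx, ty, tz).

Intrinsics K: fx=871.6, fy=519.8, cx=315.2, cy=247.2
Marker side s = 0.11 m; corners in marker frame (Z=0):
  M0 = (-0.0550, +0.0550, 0)
  M1 = (+0.0550, +0.0550, 0)
  M2 = (+0.0550, -0.0550, 0)
  M3 = (-0.0550, -0.0550, 0)
Detected image corners:
  c0 = (131.542741, 114.777072) px
  c1 = (207.203683, 117.622015) px
  c2 = (228.921965, 59.348216) px
  c3 = (152.303143, 59.648276) px
Planar DLT: solve 8×8 A·h = b for H (H[2,2]=1):
  H  [+601.53332 -197.66680 +178.95357]
  H  [-32.69812 +512.77521 +87.79053]
  H  [-0.50365 -0.02613 +1.00000]
B = K⁻¹H; ‖b₁‖=1.022614, ‖b₂‖=1.022614; λ = 2/(‖b₁‖+‖b₂‖) = 0.977886, sign → tz>0 ⇒ λ=+0.977886
r₁ = λ·B[:,0] = (+0.85300,+0.17271,-0.49251); r₂ = λ·B[:,1] = (-0.21253,+0.97682,-0.02555)
r₃ = r₁×r₂ = (+0.47668,+0.12647,+0.86993); SVD([r₁ r₂ r₃]) → R = UVᵀ:
  R  [+0.85300 -0.21253 +0.47668]
  R  [+0.17271 +0.97682 +0.12647]
  R  [-0.49251 -0.02555 +0.86993]
t = (-0.15286, -0.29989, +0.97789) m
tr R = 2.699746; θ = arccos((tr R − 1)/2) = 0.555052 rad = 31.802°
axis k = ((R−Rᵀ)₃₂, (R−Rᵀ)₁₃, (R−Rᵀ)₂₁) / (2 sinθ) = (-0.144231, +0.919564, +0.365512)
rvec = θ·k = (-0.080056, +0.510406, +0.202879)

rvec=(-0.0801, 0.5104, 0.2029) tvec=(-0.1529, -0.2999, 0.9779)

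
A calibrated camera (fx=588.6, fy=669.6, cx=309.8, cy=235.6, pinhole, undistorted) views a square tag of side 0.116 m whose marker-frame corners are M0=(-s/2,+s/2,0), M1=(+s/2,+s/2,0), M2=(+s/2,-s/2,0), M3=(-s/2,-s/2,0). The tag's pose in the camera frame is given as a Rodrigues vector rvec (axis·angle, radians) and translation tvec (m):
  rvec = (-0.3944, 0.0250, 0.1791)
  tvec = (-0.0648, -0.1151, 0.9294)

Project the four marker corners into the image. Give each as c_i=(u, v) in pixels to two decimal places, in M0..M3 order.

Intrinsics K: fx=588.6, fy=669.6, cx=309.8, cy=235.6
Marker side s = 0.116 m; corners in marker frame (Z=0):
  M0 = (-0.0580, +0.0580, 0)
  M1 = (+0.0580, +0.0580, 0)
  M2 = (+0.0580, -0.0580, 0)
  M3 = (-0.0580, -0.0580, 0)
rvec = (-0.3944, 0.0250, 0.1791), |rvec| = θ = 0.43388 rad = 24.860°
Rodrigues: sinθ=0.42040, 1−cosθ=0.09266; R = I + sinθ·[k]× + (1−cosθ)·[k]×²:
    [+0.98390 -0.17839 -0.01054]
    [+0.16868 +0.90765 +0.38435]
    [-0.05899 -0.37994 +0.92313]
t = (-0.0648, -0.1151, 0.9294) m
M0: Pc = R·M0+t = (-0.13221, -0.07224, +0.91079); u = 588.6·(-0.13221)/0.91079 + 309.8 = 224.3567, v = 669.6·(-0.07224)/0.91079 + 235.6 = 182.4900
M1: Pc = R·M1+t = (-0.01808, -0.05267, +0.90394); u = 588.6·(-0.01808)/0.90394 + 309.8 = 298.0273, v = 669.6·(-0.05267)/0.90394 + 235.6 = 196.5822
M2: Pc = R·M2+t = (+0.00261, -0.15796, +0.94801); u = 588.6·(+0.00261)/0.94801 + 309.8 = 311.4223, v = 669.6·(-0.15796)/0.94801 + 235.6 = 124.0299
M3: Pc = R·M3+t = (-0.11152, -0.17753, +0.95486); u = 588.6·(-0.11152)/0.95486 + 309.8 = 241.0561, v = 669.6·(-0.17753)/0.95486 + 235.6 = 111.1080

c0=(224.36, 182.49) c1=(298.03, 196.58) c2=(311.42, 124.03) c3=(241.06, 111.11)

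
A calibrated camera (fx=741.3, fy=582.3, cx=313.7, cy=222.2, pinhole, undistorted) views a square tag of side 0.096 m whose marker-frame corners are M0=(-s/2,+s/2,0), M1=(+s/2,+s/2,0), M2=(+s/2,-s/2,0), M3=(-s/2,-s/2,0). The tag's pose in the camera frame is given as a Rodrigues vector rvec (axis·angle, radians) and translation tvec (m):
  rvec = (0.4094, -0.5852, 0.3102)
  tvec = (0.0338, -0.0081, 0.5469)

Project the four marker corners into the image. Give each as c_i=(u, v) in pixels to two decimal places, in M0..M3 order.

Intrinsics K: fx=741.3, fy=582.3, cx=313.7, cy=222.2
Marker side s = 0.096 m; corners in marker frame (Z=0):
  M0 = (-0.0480, +0.0480, 0)
  M1 = (+0.0480, +0.0480, 0)
  M2 = (+0.0480, -0.0480, 0)
  M3 = (-0.0480, -0.0480, 0)
rvec = (0.4094, -0.5852, 0.3102), |rvec| = θ = 0.77865 rad = 44.613°
Rodrigues: sinθ=0.70232, 1−cosθ=0.28814; R = I + sinθ·[k]× + (1−cosθ)·[k]×²:
    [+0.79152 -0.39365 -0.46748]
    [+0.16593 +0.87462 -0.45554]
    [+0.58819 +0.28300 +0.75759]
t = (0.0338, -0.0081, 0.5469) m
M0: Pc = R·M0+t = (-0.02309, +0.02592, +0.53225); u = 741.3·(-0.02309)/0.53225 + 313.7 = 281.5437, v = 582.3·(+0.02592)/0.53225 + 222.2 = 250.5538
M1: Pc = R·M1+t = (+0.05290, +0.04185, +0.58872); u = 741.3·(+0.05290)/0.58872 + 313.7 = 380.3077, v = 582.3·(+0.04185)/0.58872 + 222.2 = 263.5902
M2: Pc = R·M2+t = (+0.09069, -0.04212, +0.56155); u = 741.3·(+0.09069)/0.56155 + 313.7 = 433.4172, v = 582.3·(-0.04212)/0.56155 + 222.2 = 178.5269
M3: Pc = R·M3+t = (+0.01470, -0.05805, +0.50508); u = 741.3·(+0.01470)/0.50508 + 313.7 = 335.2783, v = 582.3·(-0.05805)/0.50508 + 222.2 = 155.2796

c0=(281.54, 250.55) c1=(380.31, 263.59) c2=(433.42, 178.53) c3=(335.28, 155.28)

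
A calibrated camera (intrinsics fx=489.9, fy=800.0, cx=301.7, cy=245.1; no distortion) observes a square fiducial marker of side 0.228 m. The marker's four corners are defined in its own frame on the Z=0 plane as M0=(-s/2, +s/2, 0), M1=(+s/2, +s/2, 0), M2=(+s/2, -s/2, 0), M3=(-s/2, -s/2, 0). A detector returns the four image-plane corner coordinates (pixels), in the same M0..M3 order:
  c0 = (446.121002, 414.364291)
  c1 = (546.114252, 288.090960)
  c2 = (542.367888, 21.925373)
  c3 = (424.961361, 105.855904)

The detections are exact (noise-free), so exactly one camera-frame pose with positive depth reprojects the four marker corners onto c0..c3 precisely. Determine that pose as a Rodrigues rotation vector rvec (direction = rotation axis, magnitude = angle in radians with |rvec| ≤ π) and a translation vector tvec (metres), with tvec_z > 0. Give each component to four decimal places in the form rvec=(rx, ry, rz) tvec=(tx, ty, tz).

Intrinsics K: fx=489.9, fy=800.0, cx=301.7, cy=245.1
Marker side s = 0.228 m; corners in marker frame (Z=0):
  M0 = (-0.1140, +0.1140, 0)
  M1 = (+0.1140, +0.1140, 0)
  M2 = (+0.1140, -0.1140, 0)
  M3 = (-0.1140, -0.1140, 0)
Detected image corners:
  c0 = (446.121002, 414.364291) px
  c1 = (546.114252, 288.090960) px
  c2 = (542.367888, 21.925373) px
  c3 = (424.961361, 105.855904) px
Planar DLT: solve 8×8 A·h = b for H (H[2,2]=1):
  H  [+898.86244 +346.38932 +495.69118]
  H  [-287.40616 +1376.29000 +212.24588]
  H  [+0.86700 +0.60329 +1.00000]
B = K⁻¹H; ‖b₁‖=1.683565, ‖b₂‖=1.683565; λ = 2/(‖b₁‖+‖b₂‖) = 0.593978, sign → tz>0 ⇒ λ=+0.593978
r₁ = λ·B[:,0] = (+0.77268,-0.37117,+0.51498); r₂ = λ·B[:,1] = (+0.19930,+0.91207,+0.35834)
r₃ = r₁×r₂ = (-0.60270,-0.17425,+0.77871); SVD([r₁ r₂ r₃]) → R = UVᵀ:
  R  [+0.77268 +0.19930 -0.60270]
  R  [-0.37117 +0.91207 -0.17425]
  R  [+0.51498 +0.35834 +0.77871]
t = (+0.23520, -0.02439, +0.59398) m
tr R = 2.463461; θ = arccos((tr R − 1)/2) = 0.749939 rad = 42.968°
axis k = ((R−Rᵀ)₃₂, (R−Rᵀ)₁₃, (R−Rᵀ)₂₁) / (2 sinθ) = (+0.390691, -0.819900, -0.418479)
rvec = θ·k = (+0.292995, -0.614875, -0.313834)

rvec=(0.2930, -0.6149, -0.3138) tvec=(0.2352, -0.0244, 0.5940)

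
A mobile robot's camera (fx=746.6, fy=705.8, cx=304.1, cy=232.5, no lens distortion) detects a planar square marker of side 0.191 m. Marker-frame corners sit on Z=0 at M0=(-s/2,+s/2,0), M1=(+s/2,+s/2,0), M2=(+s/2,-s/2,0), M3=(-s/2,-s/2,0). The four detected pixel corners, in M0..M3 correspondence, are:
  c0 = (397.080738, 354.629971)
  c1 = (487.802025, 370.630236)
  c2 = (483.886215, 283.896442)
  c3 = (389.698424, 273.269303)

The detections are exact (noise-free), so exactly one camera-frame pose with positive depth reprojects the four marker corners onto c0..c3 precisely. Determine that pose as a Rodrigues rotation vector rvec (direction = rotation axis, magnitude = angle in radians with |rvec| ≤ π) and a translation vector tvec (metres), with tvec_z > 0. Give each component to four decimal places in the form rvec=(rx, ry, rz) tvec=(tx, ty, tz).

Intrinsics K: fx=746.6, fy=705.8, cx=304.1, cy=232.5
Marker side s = 0.191 m; corners in marker frame (Z=0):
  M0 = (-0.0955, +0.0955, 0)
  M1 = (+0.0955, +0.0955, 0)
  M2 = (+0.0955, -0.0955, 0)
  M3 = (-0.0955, -0.0955, 0)
Detected image corners:
  c0 = (397.080738, 354.629971) px
  c1 = (487.802025, 370.630236) px
  c2 = (483.886215, 283.896442) px
  c3 = (389.698424, 273.269303) px
Planar DLT: solve 8×8 A·h = b for H (H[2,2]=1):
  H  [+321.47874 +126.11708 +438.04518]
  H  [-48.42716 +509.71412 +321.25006]
  H  [-0.36938 +0.21887 +1.00000]
B = K⁻¹H; ‖b₁‖=0.690559, ‖b₂‖=0.690559; λ = 2/(‖b₁‖+‖b₂‖) = 1.448101, sign → tz>0 ⇒ λ=+1.448101
r₁ = λ·B[:,0] = (+0.84141,+0.07685,-0.53490); r₂ = λ·B[:,1] = (+0.11552,+0.94138,+0.31695)
r₃ = r₁×r₂ = (+0.52790,-0.32848,+0.78321); SVD([r₁ r₂ r₃]) → R = UVᵀ:
  R  [+0.84141 +0.11552 +0.52790]
  R  [+0.07685 +0.94138 -0.32848]
  R  [-0.53490 +0.31695 +0.78321]
t = (+0.25980, +0.18209, +1.44810) m
tr R = 2.566003; θ = arccos((tr R − 1)/2) = 0.671319 rad = 38.464°
axis k = ((R−Rᵀ)₃₂, (R−Rᵀ)₁₃, (R−Rᵀ)₂₁) / (2 sinθ) = (+0.518818, +0.854320, -0.031086)
rvec = θ·k = (+0.348292, +0.573521, -0.020868)

rvec=(0.3483, 0.5735, -0.0209) tvec=(0.2598, 0.1821, 1.4481)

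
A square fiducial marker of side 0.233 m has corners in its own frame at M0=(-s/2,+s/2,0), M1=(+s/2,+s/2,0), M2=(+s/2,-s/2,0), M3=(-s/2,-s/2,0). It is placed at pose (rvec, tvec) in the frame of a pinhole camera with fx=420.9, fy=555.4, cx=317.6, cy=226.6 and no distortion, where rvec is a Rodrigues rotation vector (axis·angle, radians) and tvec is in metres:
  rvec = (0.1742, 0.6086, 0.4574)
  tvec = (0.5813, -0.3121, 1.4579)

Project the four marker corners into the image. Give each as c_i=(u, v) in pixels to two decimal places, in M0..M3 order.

c0=(440.99, 132.51) c1=(500.87, 166.50) c2=(535.93, 79.50) c3=(470.52, 50.95)

Intrinsics K: fx=420.9, fy=555.4, cx=317.6, cy=226.6
Marker side s = 0.233 m; corners in marker frame (Z=0):
  M0 = (-0.1165, +0.1165, 0)
  M1 = (+0.1165, +0.1165, 0)
  M2 = (+0.1165, -0.1165, 0)
  M3 = (-0.1165, -0.1165, 0)
rvec = (0.1742, 0.6086, 0.4574), |rvec| = θ = 0.78100 rad = 44.748°
Rodrigues: sinθ=0.70399, 1−cosθ=0.28979; R = I + sinθ·[k]× + (1−cosθ)·[k]×²:
    [+0.72463 -0.36193 +0.58645]
    [+0.46267 +0.88619 -0.02477]
    [-0.51073 +0.28928 +0.80961]
t = (0.5813, -0.3121, 1.4579) m
M0: Pc = R·M0+t = (+0.45472, -0.26276, +1.55110); u = 420.9·(+0.45472)/1.55110 + 317.6 = 440.9896, v = 555.4·(-0.26276)/1.55110 + 226.6 = 132.5140
M1: Pc = R·M1+t = (+0.62355, -0.15496, +1.43210); u = 420.9·(+0.62355)/1.43210 + 317.6 = 500.8652, v = 555.4·(-0.15496)/1.43210 + 226.6 = 166.5037
M2: Pc = R·M2+t = (+0.70788, -0.36144, +1.36470); u = 420.9·(+0.70788)/1.36470 + 317.6 = 535.9255, v = 555.4·(-0.36144)/1.36470 + 226.6 = 79.5025
M3: Pc = R·M3+t = (+0.53905, -0.46924, +1.48370); u = 420.9·(+0.53905)/1.48370 + 317.6 = 470.5179, v = 555.4·(-0.46924)/1.48370 + 226.6 = 50.9468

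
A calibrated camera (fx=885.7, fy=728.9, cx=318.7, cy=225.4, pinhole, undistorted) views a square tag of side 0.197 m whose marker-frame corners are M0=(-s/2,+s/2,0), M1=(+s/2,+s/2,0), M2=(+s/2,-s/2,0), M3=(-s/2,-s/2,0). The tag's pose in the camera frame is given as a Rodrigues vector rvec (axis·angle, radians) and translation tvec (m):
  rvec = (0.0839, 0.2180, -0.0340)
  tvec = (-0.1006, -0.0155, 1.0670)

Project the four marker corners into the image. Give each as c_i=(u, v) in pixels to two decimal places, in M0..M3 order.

Intrinsics K: fx=885.7, fy=728.9, cx=318.7, cy=225.4
Marker side s = 0.197 m; corners in marker frame (Z=0):
  M0 = (-0.0985, +0.0985, 0)
  M1 = (+0.0985, +0.0985, 0)
  M2 = (+0.0985, -0.0985, 0)
  M3 = (-0.0985, -0.0985, 0)
rvec = (0.0839, 0.2180, -0.0340), |rvec| = θ = 0.23605 rad = 13.525°
Rodrigues: sinθ=0.23386, 1−cosθ=0.02773; R = I + sinθ·[k]× + (1−cosθ)·[k]×²:
    [+0.97577 +0.04279 +0.21456]
    [-0.02458 +0.99592 -0.08681]
    [-0.21740 +0.07943 +0.97284]
t = (-0.1006, -0.0155, 1.0670) m
M0: Pc = R·M0+t = (-0.19250, +0.08502, +1.09624); u = 885.7·(-0.19250)/1.09624 + 318.7 = 163.1714, v = 728.9·(+0.08502)/1.09624 + 225.4 = 281.9304
M1: Pc = R·M1+t = (-0.00027, +0.08018, +1.05341); u = 885.7·(-0.00027)/1.05341 + 318.7 = 318.4715, v = 728.9·(+0.08018)/1.05341 + 225.4 = 280.8778
M2: Pc = R·M2+t = (-0.00870, -0.11602, +1.03776); u = 885.7·(-0.00870)/1.03776 + 318.7 = 311.2740, v = 728.9·(-0.11602)/1.03776 + 225.4 = 143.9105
M3: Pc = R·M3+t = (-0.20093, -0.11118, +1.08059); u = 885.7·(-0.20093)/1.08059 + 318.7 = 154.0102, v = 728.9·(-0.11118)/1.08059 + 225.4 = 150.4068

c0=(163.17, 281.93) c1=(318.47, 280.88) c2=(311.27, 143.91) c3=(154.01, 150.41)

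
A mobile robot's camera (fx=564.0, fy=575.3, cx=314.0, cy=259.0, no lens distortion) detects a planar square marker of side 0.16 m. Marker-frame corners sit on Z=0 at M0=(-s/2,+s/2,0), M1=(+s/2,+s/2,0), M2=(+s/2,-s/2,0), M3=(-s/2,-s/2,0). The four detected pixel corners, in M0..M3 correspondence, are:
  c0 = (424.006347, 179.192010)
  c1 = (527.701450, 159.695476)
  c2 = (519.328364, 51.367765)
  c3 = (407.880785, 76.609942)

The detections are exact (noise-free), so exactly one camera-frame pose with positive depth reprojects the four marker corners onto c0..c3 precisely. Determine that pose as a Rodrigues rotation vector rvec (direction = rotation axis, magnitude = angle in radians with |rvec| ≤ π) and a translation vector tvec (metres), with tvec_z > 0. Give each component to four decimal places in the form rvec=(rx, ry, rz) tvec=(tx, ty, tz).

rvec=(0.4469, 0.1687, -0.2028) tvec=(0.2360, -0.2092, 0.8591)

Intrinsics K: fx=564.0, fy=575.3, cx=314.0, cy=259.0
Marker side s = 0.16 m; corners in marker frame (Z=0):
  M0 = (-0.0800, +0.0800, 0)
  M1 = (+0.0800, +0.0800, 0)
  M2 = (+0.0800, -0.0800, 0)
  M3 = (-0.0800, -0.0800, 0)
Detected image corners:
  c0 = (424.006347, 179.192010) px
  c1 = (527.701450, 159.695476) px
  c2 = (519.328364, 51.367765) px
  c3 = (407.880785, 76.609942) px
Planar DLT: solve 8×8 A·h = b for H (H[2,2]=1):
  H  [+559.03409 +301.39508 +468.93402]
  H  [-167.04133 +714.50075 +118.94522]
  H  [-0.23920 +0.47766 +1.00000]
B = K⁻¹H; ‖b₁‖=1.163955, ‖b₂‖=1.163955; λ = 2/(‖b₁‖+‖b₂‖) = 0.859140, sign → tz>0 ⇒ λ=+0.859140
r₁ = λ·B[:,0] = (+0.96599,-0.15694,-0.20551); r₂ = λ·B[:,1] = (+0.23064,+0.88227,+0.41038)
r₃ = r₁×r₂ = (+0.11691,-0.44382,+0.88846); SVD([r₁ r₂ r₃]) → R = UVᵀ:
  R  [+0.96599 +0.23064 +0.11691]
  R  [-0.15694 +0.88227 -0.44382]
  R  [-0.20551 +0.41038 +0.88846]
t = (+0.23601, -0.20915, +0.85914) m
tr R = 2.736711; θ = arccos((tr R − 1)/2) = 0.518919 rad = 29.732°
axis k = ((R−Rᵀ)₃₂, (R−Rᵀ)₁₃, (R−Rᵀ)₂₁) / (2 sinθ) = (+0.861193, +0.325058, -0.390747)
rvec = θ·k = (+0.446890, +0.168679, -0.202766)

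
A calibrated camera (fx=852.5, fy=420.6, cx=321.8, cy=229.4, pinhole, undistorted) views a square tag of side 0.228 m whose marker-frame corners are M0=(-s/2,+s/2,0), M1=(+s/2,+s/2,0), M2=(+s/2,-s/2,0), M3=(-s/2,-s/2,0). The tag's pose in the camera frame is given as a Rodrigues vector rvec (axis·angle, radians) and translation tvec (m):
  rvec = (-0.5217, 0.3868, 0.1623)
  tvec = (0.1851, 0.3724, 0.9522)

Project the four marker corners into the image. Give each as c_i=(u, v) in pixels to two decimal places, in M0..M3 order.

Intrinsics K: fx=852.5, fy=420.6, cx=321.8, cy=229.4
Marker side s = 0.228 m; corners in marker frame (Z=0):
  M0 = (-0.1140, +0.1140, 0)
  M1 = (+0.1140, +0.1140, 0)
  M2 = (+0.1140, -0.1140, 0)
  M3 = (-0.1140, -0.1140, 0)
rvec = (-0.5217, 0.3868, 0.1623), |rvec| = θ = 0.66942 rad = 38.355°
Rodrigues: sinθ=0.62053, 1−cosθ=0.21582; R = I + sinθ·[k]× + (1−cosθ)·[k]×²:
    [+0.91526 -0.24763 +0.31777]
    [+0.05326 +0.85624 +0.51383]
    [-0.39933 -0.45337 +0.79687]
t = (0.1851, 0.3724, 0.9522) m
M0: Pc = R·M0+t = (+0.05253, +0.46394, +0.94604); u = 852.5·(+0.05253)/0.94604 + 321.8 = 369.1365, v = 420.6·(+0.46394)/0.94604 + 229.4 = 435.6627
M1: Pc = R·M1+t = (+0.26121, +0.47608, +0.85499); u = 852.5·(+0.26121)/0.85499 + 321.8 = 582.2479, v = 420.6·(+0.47608)/0.85499 + 229.4 = 463.6012
M2: Pc = R·M2+t = (+0.31767, +0.28086, +0.95836); u = 852.5·(+0.31767)/0.95836 + 321.8 = 604.3799, v = 420.6·(+0.28086)/0.95836 + 229.4 = 352.6628
M3: Pc = R·M3+t = (+0.10899, +0.26872, +1.04941); u = 852.5·(+0.10899)/1.04941 + 321.8 = 410.3399, v = 420.6·(+0.26872)/1.04941 + 229.4 = 337.1013

c0=(369.14, 435.66) c1=(582.25, 463.60) c2=(604.38, 352.66) c3=(410.34, 337.10)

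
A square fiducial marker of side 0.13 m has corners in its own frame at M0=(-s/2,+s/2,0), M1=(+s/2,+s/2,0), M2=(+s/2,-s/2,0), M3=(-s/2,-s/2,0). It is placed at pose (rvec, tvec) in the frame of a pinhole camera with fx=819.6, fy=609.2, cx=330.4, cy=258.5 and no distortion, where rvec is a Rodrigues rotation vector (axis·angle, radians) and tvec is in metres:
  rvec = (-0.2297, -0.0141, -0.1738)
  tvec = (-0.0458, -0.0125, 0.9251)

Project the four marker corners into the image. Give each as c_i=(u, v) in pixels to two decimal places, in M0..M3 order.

Intrinsics K: fx=819.6, fy=609.2, cx=330.4, cy=258.5
Marker side s = 0.13 m; corners in marker frame (Z=0):
  M0 = (-0.0650, +0.0650, 0)
  M1 = (+0.0650, +0.0650, 0)
  M2 = (+0.0650, -0.0650, 0)
  M3 = (-0.0650, -0.0650, 0)
rvec = (-0.2297, -0.0141, -0.1738), |rvec| = θ = 0.28839 rad = 16.523°
Rodrigues: sinθ=0.28441, 1−cosθ=0.04130; R = I + sinθ·[k]× + (1−cosθ)·[k]×²:
    [+0.98490 +0.17301 +0.00592]
    [-0.16979 +0.95880 +0.22775]
    [+0.03373 -0.22531 +0.97370]
t = (-0.0458, -0.0125, 0.9251) m
M0: Pc = R·M0+t = (-0.09857, +0.06086, +0.90826); u = 819.6·(-0.09857)/0.90826 + 330.4 = 241.4494, v = 609.2·(+0.06086)/0.90826 + 258.5 = 299.3198
M1: Pc = R·M1+t = (+0.02946, +0.03879, +0.91265); u = 819.6·(+0.02946)/0.91265 + 330.4 = 356.8603, v = 609.2·(+0.03879)/0.91265 + 258.5 = 284.3898
M2: Pc = R·M2+t = (+0.00697, -0.08586, +0.94194); u = 819.6·(+0.00697)/0.94194 + 330.4 = 336.4674, v = 609.2·(-0.08586)/0.94194 + 258.5 = 202.9707
M3: Pc = R·M3+t = (-0.12106, -0.06379, +0.93755); u = 819.6·(-0.12106)/0.93755 + 330.4 = 224.5668, v = 609.2·(-0.06379)/0.93755 + 258.5 = 217.0536

c0=(241.45, 299.32) c1=(356.86, 284.39) c2=(336.47, 202.97) c3=(224.57, 217.05)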